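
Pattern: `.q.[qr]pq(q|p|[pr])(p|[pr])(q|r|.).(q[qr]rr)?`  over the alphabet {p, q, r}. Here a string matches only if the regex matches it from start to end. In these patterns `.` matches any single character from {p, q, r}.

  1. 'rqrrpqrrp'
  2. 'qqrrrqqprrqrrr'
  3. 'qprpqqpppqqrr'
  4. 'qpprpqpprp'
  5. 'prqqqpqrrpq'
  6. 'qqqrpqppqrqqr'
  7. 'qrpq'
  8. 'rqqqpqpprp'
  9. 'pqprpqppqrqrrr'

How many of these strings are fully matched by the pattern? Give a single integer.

1 → no match
2 → no match
3 → no match
4 → no match
5 → no match
6 → no match
7 → no match
8 → match
9 → match
Total matched: 2

2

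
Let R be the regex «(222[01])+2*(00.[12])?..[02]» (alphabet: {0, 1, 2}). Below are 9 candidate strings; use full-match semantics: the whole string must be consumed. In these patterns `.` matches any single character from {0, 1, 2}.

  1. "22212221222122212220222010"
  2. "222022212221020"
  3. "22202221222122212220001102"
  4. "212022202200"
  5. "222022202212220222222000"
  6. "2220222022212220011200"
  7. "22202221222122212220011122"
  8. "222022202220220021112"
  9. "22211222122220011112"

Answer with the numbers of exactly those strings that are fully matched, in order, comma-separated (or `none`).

1 → match
2 → match
3 → match
4 → no match — must start with "222"
5 → no match
6 → match
7 → match
8 → match
9 → no match

1, 2, 3, 6, 7, 8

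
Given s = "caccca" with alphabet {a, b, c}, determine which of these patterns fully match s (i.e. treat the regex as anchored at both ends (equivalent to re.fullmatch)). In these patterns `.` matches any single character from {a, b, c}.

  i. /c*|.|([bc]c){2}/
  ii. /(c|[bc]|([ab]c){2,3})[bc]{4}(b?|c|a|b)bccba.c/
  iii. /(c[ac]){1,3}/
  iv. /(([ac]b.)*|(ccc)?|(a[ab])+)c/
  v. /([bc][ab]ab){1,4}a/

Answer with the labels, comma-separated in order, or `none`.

iii

i → no match
ii → no match — must end with "c"
iii → match
iv → no match — must end with "c"
v → no match — must end with "aba"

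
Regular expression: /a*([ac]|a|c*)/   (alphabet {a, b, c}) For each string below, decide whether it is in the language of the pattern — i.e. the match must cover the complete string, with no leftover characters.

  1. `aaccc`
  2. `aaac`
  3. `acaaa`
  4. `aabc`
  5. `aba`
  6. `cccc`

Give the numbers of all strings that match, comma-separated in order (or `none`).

1 → match
2 → match
3 → no match
4 → no match
5 → no match
6 → match

1, 2, 6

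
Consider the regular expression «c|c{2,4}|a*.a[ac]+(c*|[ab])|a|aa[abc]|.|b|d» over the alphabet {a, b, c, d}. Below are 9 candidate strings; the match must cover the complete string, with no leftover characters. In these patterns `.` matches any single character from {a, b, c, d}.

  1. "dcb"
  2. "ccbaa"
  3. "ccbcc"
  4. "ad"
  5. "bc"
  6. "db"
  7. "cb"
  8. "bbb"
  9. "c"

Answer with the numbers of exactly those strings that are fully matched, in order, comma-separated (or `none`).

9

1 → no match
2 → no match
3 → no match
4 → no match
5 → no match
6 → no match
7 → no match
8 → no match
9 → match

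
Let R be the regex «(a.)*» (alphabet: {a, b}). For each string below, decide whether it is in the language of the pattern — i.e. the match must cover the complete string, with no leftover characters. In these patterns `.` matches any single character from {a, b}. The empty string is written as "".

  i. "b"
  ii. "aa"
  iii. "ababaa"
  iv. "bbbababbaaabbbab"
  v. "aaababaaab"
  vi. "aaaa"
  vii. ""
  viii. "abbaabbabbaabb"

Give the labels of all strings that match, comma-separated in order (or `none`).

i → no match
ii → match
iii → match
iv → no match
v → match
vi → match
vii → match
viii → no match

ii, iii, v, vi, vii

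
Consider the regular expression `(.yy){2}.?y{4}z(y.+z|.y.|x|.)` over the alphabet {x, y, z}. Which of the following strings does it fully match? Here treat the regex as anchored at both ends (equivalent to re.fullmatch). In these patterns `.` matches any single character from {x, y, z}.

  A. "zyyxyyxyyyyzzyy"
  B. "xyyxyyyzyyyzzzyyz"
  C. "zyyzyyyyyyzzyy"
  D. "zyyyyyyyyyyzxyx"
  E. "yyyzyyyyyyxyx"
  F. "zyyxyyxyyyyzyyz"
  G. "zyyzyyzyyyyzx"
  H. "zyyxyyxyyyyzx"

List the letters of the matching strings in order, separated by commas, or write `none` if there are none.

A → match
B → no match
C → match
D → match
E → no match
F → match
G → match
H → match

A, C, D, F, G, H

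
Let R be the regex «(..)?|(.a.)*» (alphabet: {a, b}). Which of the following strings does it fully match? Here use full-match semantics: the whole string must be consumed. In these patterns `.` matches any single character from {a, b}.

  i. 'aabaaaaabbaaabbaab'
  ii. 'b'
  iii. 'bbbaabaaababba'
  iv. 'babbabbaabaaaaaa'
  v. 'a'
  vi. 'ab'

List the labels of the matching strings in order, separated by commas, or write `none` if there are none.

vi

i → no match
ii → no match
iii → no match
iv → no match
v → no match
vi → match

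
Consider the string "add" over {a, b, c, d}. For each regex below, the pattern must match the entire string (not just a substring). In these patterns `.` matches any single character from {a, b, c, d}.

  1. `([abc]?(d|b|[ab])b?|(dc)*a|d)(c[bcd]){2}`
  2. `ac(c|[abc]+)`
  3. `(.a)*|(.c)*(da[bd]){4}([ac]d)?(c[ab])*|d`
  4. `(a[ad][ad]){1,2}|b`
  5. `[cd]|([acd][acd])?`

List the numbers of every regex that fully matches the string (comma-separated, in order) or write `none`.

4

1 → no match
2 → no match — must start with "ac"
3 → no match
4 → match
5 → no match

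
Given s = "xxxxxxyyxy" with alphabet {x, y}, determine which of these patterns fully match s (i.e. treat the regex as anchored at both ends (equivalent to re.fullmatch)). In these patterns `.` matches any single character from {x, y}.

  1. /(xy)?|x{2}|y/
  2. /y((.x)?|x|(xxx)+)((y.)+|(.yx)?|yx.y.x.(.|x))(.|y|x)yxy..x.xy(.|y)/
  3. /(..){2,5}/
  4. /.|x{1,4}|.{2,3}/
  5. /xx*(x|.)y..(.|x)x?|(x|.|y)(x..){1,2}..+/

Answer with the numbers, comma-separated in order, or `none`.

3, 5

1 → no match
2 → no match — must start with "y"
3 → match
4 → no match
5 → match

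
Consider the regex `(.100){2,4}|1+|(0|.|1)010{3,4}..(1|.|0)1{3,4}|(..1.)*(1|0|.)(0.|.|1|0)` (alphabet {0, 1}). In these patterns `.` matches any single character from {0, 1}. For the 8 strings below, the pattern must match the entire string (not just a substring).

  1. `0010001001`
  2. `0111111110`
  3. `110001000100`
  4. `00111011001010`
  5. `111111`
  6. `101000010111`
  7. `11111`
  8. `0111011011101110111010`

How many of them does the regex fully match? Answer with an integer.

8

1 → match
2 → match
3 → match
4 → match
5 → match
6 → match
7 → match
8 → match
Total matched: 8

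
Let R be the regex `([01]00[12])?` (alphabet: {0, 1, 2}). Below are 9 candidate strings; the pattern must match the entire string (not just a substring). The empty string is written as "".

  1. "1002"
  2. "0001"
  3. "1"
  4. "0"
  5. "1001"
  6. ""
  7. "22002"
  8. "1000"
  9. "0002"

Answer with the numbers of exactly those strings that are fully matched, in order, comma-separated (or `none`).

1, 2, 5, 6, 9

1 → match
2 → match
3 → no match
4 → no match
5 → match
6 → match
7 → no match
8 → no match
9 → match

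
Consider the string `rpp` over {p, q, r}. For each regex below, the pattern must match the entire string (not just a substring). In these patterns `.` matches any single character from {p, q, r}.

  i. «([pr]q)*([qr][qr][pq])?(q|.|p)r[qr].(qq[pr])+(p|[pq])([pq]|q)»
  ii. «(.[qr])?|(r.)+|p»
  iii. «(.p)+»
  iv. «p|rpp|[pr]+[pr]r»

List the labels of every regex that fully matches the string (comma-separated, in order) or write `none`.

i → no match
ii → no match
iii → no match
iv → match

iv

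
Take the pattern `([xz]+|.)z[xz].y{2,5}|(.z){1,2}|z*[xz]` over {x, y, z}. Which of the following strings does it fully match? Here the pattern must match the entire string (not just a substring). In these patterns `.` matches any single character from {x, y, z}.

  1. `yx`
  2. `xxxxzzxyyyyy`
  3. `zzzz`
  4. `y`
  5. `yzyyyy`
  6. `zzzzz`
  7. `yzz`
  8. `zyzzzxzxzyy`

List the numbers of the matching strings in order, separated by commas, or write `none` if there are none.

2, 3, 6

1. `yx` → no match
2. `xxxxzzxyyyyy` → match
3. `zzzz` → match
4. `y` → no match
5. `yzyyyy` → no match
6. `zzzzz` → match
7. `yzz` → no match
8. `zyzzzxzxzyy` → no match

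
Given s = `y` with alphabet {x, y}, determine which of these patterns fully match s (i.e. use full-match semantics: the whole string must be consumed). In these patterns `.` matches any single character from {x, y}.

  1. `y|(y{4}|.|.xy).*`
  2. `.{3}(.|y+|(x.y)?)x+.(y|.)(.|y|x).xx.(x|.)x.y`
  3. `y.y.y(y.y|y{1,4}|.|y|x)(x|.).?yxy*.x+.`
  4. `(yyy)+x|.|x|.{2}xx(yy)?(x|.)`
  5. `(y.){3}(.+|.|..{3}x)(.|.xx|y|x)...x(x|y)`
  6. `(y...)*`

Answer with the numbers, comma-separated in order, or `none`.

1 → match
2 → no match
3 → no match
4 → match
5 → no match
6 → no match

1, 4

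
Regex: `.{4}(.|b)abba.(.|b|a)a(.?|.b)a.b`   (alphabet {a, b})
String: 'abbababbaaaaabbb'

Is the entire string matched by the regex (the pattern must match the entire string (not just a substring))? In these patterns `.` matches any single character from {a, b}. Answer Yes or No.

No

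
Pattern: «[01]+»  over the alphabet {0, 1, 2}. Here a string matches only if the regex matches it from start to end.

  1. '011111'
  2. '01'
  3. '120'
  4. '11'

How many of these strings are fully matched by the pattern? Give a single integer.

3

1 → match
2 → match
3 → no match
4 → match
Total matched: 3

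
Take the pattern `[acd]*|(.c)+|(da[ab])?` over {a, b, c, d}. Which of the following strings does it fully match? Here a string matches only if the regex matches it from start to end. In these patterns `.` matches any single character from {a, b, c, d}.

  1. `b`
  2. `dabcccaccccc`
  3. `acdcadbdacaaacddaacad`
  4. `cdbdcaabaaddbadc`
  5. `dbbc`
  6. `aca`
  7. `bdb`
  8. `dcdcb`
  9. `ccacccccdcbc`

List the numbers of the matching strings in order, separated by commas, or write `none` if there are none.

1. `b` → no match
2. `dabcccaccccc` → no match
3 → no match
4 → no match
5. `dbbc` → no match
6. `aca` → match
7. `bdb` → no match
8. `dcdcb` → no match
9. `ccacccccdcbc` → match

6, 9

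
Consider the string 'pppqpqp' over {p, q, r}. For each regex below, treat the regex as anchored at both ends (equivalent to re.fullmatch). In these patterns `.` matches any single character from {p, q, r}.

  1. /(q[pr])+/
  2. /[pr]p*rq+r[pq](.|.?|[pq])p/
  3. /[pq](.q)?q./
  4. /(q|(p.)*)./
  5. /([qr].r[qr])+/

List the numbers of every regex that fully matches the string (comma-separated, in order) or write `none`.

4

1 → no match — must start with 'q'
2 → no match
3 → no match
4 → match
5 → no match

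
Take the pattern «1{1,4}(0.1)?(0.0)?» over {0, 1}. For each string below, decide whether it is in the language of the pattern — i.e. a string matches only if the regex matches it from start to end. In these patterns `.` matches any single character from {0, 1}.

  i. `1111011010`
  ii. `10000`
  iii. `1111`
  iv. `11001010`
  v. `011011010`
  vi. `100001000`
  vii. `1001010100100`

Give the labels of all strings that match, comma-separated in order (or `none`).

i, iii, iv

i → match
ii → no match
iii → match
iv → match
v → no match — must start with `1`
vi → no match
vii → no match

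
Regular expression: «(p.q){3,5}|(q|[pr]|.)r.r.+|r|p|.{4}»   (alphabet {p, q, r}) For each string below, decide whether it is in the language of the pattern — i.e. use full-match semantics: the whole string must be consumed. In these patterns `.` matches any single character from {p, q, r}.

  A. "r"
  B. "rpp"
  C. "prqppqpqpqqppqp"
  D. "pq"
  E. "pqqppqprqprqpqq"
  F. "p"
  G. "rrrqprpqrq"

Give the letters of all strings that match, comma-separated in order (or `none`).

A → match
B → no match
C → no match
D → no match
E → match
F → match
G → no match

A, E, F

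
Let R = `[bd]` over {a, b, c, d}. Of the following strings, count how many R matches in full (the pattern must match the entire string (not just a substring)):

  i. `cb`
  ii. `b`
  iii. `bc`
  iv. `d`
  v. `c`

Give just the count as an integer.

2

i → no match
ii → match
iii → no match
iv → match
v → no match
Total matched: 2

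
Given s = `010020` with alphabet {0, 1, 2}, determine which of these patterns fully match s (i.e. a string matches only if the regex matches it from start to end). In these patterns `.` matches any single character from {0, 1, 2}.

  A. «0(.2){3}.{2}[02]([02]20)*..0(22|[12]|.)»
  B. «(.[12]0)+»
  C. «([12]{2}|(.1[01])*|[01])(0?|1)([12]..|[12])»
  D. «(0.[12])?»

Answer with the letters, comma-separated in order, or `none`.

B

A → no match
B → match
C → no match
D → no match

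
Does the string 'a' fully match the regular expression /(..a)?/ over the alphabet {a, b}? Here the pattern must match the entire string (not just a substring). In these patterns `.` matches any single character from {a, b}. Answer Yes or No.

No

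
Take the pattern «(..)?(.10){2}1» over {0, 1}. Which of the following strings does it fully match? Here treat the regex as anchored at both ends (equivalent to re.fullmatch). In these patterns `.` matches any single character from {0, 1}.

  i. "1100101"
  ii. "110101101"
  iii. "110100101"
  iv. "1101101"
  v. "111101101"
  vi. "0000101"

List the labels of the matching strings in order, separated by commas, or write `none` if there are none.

i → match
ii → match
iii → match
iv → match
v → match
vi → no match

i, ii, iii, iv, v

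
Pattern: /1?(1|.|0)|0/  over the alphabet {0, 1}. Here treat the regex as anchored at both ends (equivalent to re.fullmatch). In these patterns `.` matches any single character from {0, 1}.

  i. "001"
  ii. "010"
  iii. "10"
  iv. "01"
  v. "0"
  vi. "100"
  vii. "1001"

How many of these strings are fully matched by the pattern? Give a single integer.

i → no match
ii → no match
iii → match
iv → no match
v → match
vi → no match
vii → no match
Total matched: 2

2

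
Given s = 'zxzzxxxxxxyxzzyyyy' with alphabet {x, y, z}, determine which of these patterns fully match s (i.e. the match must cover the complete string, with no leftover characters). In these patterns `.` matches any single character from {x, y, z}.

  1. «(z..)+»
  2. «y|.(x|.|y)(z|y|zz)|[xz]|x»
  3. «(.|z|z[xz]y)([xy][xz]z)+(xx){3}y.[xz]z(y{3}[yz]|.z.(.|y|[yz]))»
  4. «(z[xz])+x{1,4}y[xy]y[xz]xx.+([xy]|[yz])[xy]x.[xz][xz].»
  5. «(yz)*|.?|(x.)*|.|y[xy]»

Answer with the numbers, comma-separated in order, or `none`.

3

1 → no match
2 → no match
3 → match
4 → no match
5 → no match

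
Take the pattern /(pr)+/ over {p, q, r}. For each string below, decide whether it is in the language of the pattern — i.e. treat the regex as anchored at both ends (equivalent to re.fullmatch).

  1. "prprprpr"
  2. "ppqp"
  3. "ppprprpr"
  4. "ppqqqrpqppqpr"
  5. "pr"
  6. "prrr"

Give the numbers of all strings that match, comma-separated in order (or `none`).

1, 5

1. "prprprpr" → match
2. "ppqp" → no match — must start with "pr"
3. "ppprprpr" → no match — must start with "pr"
4 → no match — must start with "pr"
5. "pr" → match
6. "prrr" → no match — must end with "pr"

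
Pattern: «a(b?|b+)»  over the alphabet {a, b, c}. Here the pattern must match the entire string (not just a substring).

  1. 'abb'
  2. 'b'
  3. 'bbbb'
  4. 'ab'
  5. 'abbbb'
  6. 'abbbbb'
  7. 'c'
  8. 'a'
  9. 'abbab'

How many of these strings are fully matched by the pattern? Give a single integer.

1 → match
2 → no match — must start with 'a'
3 → no match — must start with 'a'
4 → match
5 → match
6 → match
7 → no match — must start with 'a'
8 → match
9 → no match
Total matched: 5

5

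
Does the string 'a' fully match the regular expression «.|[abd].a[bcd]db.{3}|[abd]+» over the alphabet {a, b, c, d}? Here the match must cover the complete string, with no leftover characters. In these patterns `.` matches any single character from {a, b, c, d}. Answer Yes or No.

Yes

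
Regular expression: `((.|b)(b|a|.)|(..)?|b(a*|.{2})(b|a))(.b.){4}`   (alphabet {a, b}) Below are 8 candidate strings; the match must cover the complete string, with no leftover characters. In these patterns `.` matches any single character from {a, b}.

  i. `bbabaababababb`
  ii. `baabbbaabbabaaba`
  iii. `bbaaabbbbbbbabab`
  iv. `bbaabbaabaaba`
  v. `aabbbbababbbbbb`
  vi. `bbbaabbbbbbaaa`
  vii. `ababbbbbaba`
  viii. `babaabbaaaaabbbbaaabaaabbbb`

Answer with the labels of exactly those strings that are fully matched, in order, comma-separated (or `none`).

ii

i → no match
ii → match
iii → no match
iv → no match
v → no match
vi → no match
vii → no match
viii → no match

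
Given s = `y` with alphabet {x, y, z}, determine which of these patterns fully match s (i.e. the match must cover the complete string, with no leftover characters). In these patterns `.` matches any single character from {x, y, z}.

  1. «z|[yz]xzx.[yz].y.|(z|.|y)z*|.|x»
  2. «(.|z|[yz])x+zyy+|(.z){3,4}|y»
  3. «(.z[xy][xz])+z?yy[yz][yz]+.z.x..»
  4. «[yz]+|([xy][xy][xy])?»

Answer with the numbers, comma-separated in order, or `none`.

1 → match
2 → match
3 → no match
4 → match

1, 2, 4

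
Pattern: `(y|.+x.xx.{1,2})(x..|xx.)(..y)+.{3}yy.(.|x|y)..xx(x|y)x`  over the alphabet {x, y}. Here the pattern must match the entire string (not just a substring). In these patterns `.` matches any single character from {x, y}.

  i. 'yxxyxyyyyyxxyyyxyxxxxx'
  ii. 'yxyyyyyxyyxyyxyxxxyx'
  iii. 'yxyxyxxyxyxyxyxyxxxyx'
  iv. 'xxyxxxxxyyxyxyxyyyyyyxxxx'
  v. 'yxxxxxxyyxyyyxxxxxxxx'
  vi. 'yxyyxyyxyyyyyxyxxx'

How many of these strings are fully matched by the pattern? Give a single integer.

1

i → no match
ii → no match
iii → no match
iv → match
v → no match
vi → no match
Total matched: 1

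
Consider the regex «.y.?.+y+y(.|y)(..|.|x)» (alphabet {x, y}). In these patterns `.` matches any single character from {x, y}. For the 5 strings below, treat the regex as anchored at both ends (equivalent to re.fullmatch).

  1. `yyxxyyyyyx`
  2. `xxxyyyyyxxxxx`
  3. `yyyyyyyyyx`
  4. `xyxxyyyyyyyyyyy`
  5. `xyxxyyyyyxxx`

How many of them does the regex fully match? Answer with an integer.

4

1 → match
2 → no match
3 → match
4 → match
5 → match
Total matched: 4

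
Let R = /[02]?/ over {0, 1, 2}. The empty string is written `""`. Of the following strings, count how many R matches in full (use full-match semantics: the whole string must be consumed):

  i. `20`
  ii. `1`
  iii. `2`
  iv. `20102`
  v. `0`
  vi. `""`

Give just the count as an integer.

3

i → no match
ii → no match
iii → match
iv → no match
v → match
vi → match
Total matched: 3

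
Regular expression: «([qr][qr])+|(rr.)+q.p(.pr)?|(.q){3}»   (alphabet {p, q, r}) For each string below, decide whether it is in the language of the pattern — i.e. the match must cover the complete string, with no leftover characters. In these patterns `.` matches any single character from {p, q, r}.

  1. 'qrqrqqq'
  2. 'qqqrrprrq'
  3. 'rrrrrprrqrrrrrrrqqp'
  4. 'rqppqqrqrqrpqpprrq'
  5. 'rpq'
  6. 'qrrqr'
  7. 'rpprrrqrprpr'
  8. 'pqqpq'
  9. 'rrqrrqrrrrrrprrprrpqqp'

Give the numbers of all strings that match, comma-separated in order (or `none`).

1 → no match
2 → no match
3 → no match
4 → no match
5 → no match
6 → no match
7 → no match
8 → no match
9 → no match

none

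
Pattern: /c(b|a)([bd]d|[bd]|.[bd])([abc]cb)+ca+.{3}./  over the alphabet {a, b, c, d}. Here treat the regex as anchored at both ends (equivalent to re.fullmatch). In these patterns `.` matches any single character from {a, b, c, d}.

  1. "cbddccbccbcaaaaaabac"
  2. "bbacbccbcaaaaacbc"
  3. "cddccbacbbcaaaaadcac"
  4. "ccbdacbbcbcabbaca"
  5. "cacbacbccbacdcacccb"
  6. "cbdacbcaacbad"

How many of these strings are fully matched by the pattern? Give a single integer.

1 → match
2 → no match — must start with "c"
3 → no match
4 → no match
5 → no match
6 → match
Total matched: 2

2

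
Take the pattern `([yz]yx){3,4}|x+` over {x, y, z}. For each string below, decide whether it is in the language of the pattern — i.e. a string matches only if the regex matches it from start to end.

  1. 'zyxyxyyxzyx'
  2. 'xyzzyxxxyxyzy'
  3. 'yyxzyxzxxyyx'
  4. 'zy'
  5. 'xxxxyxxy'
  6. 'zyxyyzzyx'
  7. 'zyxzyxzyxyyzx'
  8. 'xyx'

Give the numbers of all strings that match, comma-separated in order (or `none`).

none

1 → no match
2 → no match
3 → no match
4 → no match
5 → no match
6 → no match
7 → no match
8 → no match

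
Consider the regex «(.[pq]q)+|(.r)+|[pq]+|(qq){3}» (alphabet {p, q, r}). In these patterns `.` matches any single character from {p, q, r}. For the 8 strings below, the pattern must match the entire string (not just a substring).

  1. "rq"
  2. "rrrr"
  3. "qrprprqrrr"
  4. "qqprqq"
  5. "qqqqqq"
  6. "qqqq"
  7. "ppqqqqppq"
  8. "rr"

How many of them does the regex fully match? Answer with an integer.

6

1 → no match
2 → match
3 → match
4 → no match
5 → match
6 → match
7 → match
8 → match
Total matched: 6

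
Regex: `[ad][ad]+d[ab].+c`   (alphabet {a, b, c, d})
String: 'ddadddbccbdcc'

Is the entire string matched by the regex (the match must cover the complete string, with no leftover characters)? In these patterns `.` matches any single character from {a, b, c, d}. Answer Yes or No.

Yes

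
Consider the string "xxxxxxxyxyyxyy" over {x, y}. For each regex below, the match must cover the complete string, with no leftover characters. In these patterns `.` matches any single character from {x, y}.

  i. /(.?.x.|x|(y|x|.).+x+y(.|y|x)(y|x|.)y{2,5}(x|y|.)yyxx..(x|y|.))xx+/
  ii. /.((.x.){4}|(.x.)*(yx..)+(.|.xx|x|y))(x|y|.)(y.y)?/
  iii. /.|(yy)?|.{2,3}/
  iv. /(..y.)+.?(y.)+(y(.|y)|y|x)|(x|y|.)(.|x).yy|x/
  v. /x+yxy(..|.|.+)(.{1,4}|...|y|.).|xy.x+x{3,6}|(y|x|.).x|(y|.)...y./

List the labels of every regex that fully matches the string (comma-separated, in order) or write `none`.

i → no match — must end with "x"
ii → match
iii → no match
iv → no match
v → match

ii, v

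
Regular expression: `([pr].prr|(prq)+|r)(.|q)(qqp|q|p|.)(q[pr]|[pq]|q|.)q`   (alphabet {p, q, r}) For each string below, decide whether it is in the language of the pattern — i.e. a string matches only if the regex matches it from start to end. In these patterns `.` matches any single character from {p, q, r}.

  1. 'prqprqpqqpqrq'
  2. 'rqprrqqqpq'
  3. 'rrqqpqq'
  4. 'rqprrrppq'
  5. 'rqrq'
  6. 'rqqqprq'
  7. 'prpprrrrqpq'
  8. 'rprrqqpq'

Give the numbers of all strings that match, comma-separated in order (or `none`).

1, 2, 3, 4, 6

1 → match
2. 'rqprrqqqpq' → match
3. 'rrqqpqq' → match
4. 'rqprrrppq' → match
5. 'rqrq' → no match
6. 'rqqqprq' → match
7. 'prpprrrrqpq' → no match
8. 'rprrqqpq' → no match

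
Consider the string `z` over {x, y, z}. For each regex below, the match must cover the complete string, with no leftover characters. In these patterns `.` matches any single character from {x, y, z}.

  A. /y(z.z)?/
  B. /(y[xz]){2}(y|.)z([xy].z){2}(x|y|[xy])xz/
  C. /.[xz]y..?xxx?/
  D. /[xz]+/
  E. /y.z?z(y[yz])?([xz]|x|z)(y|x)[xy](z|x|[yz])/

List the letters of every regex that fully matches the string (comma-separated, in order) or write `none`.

D

A → no match — must start with `y`
B → no match — must start with `y`
C → no match
D → match
E → no match — must start with `y`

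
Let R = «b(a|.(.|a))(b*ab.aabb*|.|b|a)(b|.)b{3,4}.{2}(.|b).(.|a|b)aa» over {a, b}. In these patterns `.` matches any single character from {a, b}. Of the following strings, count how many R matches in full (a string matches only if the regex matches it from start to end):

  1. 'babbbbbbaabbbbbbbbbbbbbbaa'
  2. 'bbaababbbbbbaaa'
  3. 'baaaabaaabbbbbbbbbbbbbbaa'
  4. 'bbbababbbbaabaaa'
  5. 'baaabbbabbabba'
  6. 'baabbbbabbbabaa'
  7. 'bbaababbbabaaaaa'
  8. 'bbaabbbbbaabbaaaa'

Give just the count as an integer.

0

1 → no match
2 → no match
3 → no match
4 → no match
5 → no match — must end with 'aa'
6 → no match
7 → no match
8 → no match
Total matched: 0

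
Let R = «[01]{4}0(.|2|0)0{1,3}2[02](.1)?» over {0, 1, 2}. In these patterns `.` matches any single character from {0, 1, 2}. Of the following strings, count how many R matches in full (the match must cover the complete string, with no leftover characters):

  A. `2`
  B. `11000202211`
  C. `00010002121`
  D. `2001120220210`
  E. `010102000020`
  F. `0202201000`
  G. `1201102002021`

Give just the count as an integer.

A → no match
B → match
C → no match
D → no match
E → no match
F → no match
G → no match
Total matched: 1

1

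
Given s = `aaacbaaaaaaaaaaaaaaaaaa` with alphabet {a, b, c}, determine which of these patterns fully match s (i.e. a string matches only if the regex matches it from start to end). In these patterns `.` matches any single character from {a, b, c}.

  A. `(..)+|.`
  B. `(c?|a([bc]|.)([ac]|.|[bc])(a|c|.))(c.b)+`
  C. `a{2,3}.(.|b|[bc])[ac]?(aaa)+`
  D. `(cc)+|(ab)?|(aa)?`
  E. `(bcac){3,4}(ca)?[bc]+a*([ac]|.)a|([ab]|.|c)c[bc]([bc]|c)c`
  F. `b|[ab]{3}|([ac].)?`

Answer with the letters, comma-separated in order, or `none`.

A → no match
B → no match — must end with `b`
C → match
D → no match
E → no match
F → no match

C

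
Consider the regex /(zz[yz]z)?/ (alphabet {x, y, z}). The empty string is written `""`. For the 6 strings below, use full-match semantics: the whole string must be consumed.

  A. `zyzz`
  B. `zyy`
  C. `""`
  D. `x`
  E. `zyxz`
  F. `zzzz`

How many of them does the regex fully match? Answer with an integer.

A → no match
B → no match
C → match
D → no match
E → no match
F → match
Total matched: 2

2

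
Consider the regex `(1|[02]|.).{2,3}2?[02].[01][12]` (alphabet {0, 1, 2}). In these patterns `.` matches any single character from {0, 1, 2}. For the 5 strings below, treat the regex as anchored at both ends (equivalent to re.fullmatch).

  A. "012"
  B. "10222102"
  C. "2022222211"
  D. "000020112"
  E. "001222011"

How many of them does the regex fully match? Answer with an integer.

A. "012" → no match
B. "10222102" → match
C. "2022222211" → no match
D. "000020112" → match
E. "001222011" → match
Total matched: 3

3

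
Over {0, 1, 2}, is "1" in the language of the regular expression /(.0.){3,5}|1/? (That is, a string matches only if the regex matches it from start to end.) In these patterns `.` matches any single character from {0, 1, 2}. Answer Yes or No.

Yes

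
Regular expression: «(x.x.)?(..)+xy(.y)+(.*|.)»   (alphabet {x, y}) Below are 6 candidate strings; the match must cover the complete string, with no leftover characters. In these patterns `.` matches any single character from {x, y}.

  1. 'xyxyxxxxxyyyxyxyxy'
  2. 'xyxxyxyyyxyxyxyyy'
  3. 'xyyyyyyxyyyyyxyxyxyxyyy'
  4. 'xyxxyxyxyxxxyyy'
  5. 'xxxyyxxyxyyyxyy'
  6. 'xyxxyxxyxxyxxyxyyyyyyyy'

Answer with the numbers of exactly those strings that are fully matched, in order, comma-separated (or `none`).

1, 5, 6

1 → match
2 → no match
3 → no match
4 → no match
5 → match
6 → match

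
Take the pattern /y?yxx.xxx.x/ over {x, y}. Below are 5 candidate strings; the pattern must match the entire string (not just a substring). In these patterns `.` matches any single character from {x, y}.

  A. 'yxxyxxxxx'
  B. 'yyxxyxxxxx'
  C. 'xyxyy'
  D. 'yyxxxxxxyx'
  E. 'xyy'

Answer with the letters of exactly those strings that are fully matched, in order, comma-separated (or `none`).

A, B, D

A → match
B → match
C → no match — must end with 'x'
D → match
E → no match — must end with 'x'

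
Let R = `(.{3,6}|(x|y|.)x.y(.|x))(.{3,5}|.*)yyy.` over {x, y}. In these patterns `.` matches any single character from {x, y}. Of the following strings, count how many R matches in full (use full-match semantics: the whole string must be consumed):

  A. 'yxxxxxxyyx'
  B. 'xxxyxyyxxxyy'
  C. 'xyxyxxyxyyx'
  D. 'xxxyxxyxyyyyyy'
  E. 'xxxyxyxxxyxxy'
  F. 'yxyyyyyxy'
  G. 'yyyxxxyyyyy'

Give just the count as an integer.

A. 'yxxxxxxyyx' → no match
B. 'xxxyxyyxxxyy' → no match
C. 'xyxyxxyxyyx' → no match
D → match
E → no match
F. 'yxyyyyyxy' → no match
G. 'yyyxxxyyyyy' → match
Total matched: 2

2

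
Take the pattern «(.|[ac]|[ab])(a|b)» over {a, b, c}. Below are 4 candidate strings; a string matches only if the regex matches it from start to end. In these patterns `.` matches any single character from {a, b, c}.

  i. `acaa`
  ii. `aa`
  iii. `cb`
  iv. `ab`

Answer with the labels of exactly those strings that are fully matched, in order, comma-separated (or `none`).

ii, iii, iv

i → no match
ii → match
iii → match
iv → match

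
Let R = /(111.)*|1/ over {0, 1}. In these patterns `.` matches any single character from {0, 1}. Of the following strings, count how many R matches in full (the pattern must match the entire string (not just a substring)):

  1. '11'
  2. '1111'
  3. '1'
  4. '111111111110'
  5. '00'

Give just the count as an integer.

1 → no match
2 → match
3 → match
4 → match
5 → no match
Total matched: 3

3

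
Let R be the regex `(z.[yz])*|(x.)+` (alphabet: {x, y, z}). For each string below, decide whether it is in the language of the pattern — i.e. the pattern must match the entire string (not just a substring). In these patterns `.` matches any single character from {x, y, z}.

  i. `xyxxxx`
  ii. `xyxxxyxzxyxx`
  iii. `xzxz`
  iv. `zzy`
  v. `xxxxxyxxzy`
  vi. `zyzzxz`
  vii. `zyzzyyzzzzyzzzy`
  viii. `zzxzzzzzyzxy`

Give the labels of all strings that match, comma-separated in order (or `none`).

i, ii, iii, iv, vi, vii

i → match
ii → match
iii → match
iv → match
v → no match
vi → match
vii → match
viii → no match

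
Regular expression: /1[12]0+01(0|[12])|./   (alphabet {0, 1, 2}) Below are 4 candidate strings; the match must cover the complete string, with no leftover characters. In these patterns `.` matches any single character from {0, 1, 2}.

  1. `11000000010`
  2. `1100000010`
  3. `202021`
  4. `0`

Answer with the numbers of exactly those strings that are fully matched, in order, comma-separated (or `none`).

1 → match
2 → match
3 → no match
4 → match

1, 2, 4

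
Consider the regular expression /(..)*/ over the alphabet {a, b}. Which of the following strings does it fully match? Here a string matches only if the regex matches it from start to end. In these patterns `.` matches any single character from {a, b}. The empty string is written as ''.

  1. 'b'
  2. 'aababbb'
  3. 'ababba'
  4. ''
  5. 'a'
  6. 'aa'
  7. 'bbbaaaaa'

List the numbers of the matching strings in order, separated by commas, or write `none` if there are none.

1 → no match
2 → no match
3 → match
4 → match
5 → no match
6 → match
7 → match

3, 4, 6, 7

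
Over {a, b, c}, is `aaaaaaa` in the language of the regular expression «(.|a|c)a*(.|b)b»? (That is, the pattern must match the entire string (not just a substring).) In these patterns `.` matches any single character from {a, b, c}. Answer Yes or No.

No

Every match must end with `b`, but `aaaaaaa` does not.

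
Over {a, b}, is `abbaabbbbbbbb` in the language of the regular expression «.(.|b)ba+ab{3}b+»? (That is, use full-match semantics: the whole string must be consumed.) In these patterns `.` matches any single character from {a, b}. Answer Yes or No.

Yes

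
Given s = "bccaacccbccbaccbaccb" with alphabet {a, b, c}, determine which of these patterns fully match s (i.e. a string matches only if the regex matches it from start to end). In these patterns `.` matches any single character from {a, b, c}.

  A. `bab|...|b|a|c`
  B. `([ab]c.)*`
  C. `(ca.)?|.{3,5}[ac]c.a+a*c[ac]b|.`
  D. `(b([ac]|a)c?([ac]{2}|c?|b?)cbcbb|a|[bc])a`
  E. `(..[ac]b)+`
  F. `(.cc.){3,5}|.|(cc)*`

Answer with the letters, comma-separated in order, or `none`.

F

A → no match
B → no match
C → no match
D → no match — must end with "a"
E → no match
F → match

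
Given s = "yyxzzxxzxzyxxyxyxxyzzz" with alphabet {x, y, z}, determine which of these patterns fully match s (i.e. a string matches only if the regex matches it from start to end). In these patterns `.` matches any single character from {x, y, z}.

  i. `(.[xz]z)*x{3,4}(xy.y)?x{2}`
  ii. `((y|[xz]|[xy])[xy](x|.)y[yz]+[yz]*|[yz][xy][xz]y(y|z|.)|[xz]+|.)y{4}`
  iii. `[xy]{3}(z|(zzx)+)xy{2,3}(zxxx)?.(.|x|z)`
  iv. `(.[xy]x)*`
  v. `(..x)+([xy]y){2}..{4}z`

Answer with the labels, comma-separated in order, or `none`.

v

i → no match — must end with "x"
ii → no match — must end with "y"
iii → no match
iv → no match
v → match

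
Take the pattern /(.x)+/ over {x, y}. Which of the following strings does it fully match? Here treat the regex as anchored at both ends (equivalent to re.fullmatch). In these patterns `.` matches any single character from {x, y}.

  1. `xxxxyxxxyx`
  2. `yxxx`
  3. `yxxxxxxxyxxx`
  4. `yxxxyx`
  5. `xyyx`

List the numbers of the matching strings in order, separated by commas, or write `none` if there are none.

1, 2, 3, 4

1 → match
2 → match
3 → match
4 → match
5 → no match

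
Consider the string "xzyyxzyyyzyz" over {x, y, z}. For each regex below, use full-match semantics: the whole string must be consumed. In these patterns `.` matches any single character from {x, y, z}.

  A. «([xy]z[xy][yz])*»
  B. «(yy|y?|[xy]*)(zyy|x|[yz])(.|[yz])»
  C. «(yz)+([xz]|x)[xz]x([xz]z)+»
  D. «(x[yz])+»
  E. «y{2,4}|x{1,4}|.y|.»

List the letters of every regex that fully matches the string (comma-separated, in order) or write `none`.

A

A → match
B → no match
C → no match — must start with "yz"
D → no match
E → no match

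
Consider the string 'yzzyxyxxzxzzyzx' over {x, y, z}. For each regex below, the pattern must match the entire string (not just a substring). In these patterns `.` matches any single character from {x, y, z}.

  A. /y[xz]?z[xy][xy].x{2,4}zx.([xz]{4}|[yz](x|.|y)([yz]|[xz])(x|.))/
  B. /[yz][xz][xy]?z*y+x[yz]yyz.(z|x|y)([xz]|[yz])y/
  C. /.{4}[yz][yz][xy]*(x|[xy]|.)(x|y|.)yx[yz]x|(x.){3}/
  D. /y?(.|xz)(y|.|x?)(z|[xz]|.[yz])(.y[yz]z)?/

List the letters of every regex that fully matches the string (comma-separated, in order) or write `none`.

A

A → match
B → no match — must end with 'y'
C → no match
D → no match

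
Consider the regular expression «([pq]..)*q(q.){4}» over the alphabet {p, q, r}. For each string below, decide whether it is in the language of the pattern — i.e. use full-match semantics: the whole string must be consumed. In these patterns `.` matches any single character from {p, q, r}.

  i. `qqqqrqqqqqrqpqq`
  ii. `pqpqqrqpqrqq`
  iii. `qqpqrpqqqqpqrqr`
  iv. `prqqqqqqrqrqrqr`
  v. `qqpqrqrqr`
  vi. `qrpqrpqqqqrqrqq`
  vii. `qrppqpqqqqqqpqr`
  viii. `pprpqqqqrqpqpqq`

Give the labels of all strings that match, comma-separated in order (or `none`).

i, ii, iii, iv, v, vi, vii, viii

i → match
ii. `pqpqqrqpqrqq` → match
iii → match
iv → match
v. `qqpqrqrqr` → match
vi → match
vii → match
viii → match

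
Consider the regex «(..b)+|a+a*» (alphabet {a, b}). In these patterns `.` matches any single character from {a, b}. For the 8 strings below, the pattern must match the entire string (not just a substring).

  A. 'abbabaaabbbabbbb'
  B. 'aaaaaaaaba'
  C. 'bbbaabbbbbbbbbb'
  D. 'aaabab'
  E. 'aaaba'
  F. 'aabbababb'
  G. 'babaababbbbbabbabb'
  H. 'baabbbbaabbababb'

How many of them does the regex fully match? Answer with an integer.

3

A → no match
B → no match
C → match
D → no match
E → no match
F → match
G → match
H → no match
Total matched: 3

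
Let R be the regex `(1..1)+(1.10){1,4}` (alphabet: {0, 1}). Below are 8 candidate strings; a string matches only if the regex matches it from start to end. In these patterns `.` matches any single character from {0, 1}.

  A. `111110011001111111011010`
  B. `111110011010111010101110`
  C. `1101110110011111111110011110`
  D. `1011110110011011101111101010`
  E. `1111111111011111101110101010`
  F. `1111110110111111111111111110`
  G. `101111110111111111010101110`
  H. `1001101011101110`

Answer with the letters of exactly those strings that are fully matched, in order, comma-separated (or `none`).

A → match
B → match
C → match
D → match
E → match
F → match
G → no match
H → match

A, B, C, D, E, F, H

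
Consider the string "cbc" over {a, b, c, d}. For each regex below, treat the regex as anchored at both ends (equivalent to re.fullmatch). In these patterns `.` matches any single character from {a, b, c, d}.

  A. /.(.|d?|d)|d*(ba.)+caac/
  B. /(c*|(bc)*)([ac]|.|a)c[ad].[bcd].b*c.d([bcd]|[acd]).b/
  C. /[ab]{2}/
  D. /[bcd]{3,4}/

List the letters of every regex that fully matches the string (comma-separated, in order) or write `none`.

A → no match
B → no match — must end with "b"
C → no match
D → match

D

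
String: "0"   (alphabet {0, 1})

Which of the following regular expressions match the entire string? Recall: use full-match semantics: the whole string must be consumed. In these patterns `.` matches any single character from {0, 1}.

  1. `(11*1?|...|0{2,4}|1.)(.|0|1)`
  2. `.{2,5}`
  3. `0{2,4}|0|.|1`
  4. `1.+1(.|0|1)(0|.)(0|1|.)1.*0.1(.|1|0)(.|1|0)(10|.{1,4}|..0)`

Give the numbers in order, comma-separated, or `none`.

3

1 → no match
2 → no match
3 → match
4 → no match — must start with "1"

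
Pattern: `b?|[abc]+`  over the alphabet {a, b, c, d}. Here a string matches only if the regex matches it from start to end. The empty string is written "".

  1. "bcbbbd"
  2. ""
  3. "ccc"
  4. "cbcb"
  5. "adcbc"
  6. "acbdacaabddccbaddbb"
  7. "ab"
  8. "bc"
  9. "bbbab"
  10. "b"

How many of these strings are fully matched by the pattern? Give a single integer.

1 → no match
2 → match
3 → match
4 → match
5 → no match
6 → no match
7 → match
8 → match
9 → match
10 → match
Total matched: 7

7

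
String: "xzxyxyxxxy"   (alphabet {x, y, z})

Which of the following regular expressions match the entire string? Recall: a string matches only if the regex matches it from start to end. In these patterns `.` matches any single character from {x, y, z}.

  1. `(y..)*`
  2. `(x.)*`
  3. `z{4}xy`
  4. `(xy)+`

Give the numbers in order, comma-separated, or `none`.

1 → no match
2 → match
3 → no match — must start with "z"
4 → no match — must start with "xy"

2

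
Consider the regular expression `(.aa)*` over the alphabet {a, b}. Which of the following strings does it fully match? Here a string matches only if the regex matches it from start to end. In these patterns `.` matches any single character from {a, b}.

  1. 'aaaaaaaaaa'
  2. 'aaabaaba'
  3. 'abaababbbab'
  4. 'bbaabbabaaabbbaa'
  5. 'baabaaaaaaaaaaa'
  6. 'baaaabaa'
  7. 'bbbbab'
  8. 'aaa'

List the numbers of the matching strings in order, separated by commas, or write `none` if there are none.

1 → no match
2 → no match
3 → no match
4 → no match
5 → match
6 → no match
7 → no match
8 → match

5, 8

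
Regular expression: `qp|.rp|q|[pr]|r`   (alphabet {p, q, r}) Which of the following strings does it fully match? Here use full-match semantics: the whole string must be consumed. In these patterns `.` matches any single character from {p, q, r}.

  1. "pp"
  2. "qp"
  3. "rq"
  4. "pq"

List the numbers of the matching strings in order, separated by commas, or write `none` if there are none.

1 → no match
2 → match
3 → no match
4 → no match

2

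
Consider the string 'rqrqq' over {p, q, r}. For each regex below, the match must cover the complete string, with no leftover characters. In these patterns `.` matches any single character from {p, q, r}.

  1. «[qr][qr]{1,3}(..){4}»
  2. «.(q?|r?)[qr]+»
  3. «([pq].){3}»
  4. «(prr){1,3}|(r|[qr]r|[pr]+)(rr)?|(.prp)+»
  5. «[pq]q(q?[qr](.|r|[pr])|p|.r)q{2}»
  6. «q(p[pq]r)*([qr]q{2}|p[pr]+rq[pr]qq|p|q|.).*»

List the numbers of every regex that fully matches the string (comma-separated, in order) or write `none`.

1 → no match
2 → match
3 → no match
4 → no match
5 → no match
6 → no match — must start with 'q'

2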